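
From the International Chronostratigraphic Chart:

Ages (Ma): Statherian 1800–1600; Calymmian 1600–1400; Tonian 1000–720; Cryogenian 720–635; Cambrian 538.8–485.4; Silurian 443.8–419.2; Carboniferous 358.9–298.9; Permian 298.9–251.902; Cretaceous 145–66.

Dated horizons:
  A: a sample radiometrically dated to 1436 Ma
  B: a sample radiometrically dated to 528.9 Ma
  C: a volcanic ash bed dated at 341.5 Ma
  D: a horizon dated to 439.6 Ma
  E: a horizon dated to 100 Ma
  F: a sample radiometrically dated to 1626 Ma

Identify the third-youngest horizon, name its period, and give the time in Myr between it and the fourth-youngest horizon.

Sorted youngest-first by Ma: E (100), C (341.5), D (439.6), B (528.9), A (1436), F (1626).
The third youngest is D at 439.6 Ma, which lies in 443.8–419.2 Ma: the Silurian.
The fourth youngest is B at 528.9 Ma; separation = |439.6 − 528.9| = 89.3 Myr.

D, in the Silurian; 89.3 million years to B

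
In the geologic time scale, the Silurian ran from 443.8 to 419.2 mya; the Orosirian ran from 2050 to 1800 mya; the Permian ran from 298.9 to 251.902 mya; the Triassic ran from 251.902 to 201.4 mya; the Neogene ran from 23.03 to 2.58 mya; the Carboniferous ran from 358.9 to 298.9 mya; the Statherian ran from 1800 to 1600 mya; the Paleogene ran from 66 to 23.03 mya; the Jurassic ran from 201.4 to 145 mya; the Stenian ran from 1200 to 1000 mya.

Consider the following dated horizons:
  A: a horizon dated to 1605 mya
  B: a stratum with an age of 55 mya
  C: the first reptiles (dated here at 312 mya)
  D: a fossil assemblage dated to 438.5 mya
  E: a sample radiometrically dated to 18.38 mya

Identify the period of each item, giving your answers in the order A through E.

Match each age against the start–end ranges in the excerpt: A = 1605 Ma → Statherian (1800–1600); B = 55 Ma → Paleogene (66–23.03); C = 312 Ma → Carboniferous (358.9–298.9); D = 438.5 Ma → Silurian (443.8–419.2); E = 18.38 Ma → Neogene (23.03–2.58).

A — Statherian; B — Paleogene; C — Carboniferous; D — Silurian; E — Neogene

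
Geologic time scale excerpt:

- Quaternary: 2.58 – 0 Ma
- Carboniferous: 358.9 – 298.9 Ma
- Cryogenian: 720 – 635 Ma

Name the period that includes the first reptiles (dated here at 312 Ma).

312 Ma lies between 358.9 and 298.9 Ma, so it falls in the Carboniferous.

Carboniferous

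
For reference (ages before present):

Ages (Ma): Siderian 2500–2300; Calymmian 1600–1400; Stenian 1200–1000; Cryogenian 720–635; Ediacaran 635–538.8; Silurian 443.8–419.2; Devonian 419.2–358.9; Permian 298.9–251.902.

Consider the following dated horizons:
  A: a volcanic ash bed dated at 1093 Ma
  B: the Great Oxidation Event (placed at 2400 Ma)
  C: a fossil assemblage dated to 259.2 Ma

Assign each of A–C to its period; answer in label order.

A — Stenian; B — Siderian; C — Permian

Match each age against the start–end ranges in the excerpt: A = 1093 Ma → Stenian (1200–1000); B = 2400 Ma → Siderian (2500–2300); C = 259.2 Ma → Permian (298.9–251.902).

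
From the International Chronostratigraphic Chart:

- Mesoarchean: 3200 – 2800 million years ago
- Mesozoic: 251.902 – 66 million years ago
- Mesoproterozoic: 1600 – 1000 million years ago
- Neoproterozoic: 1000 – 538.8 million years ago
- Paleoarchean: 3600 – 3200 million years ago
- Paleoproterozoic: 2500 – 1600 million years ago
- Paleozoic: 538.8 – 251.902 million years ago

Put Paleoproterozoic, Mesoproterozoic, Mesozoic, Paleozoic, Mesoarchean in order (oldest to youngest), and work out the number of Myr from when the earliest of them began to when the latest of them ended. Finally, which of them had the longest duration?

Mesoarchean, Paleoproterozoic, Mesoproterozoic, Paleozoic, Mesozoic; total span 3134 Myr; longest is Paleoproterozoic

Start ages (Ma): Mesoarchean 3200, Paleoproterozoic 2500, Mesoproterozoic 1600, Paleozoic 538.8, Mesozoic 251.902.
Ordered oldest to youngest: Mesoarchean, Paleoproterozoic, Mesoproterozoic, Paleozoic, Mesozoic.
Span = 3200 − 66 = 3134 Myr.
Durations: Mesoarchean 400, Paleoproterozoic 900, Mesoproterozoic 600, Paleozoic 286.898, Mesozoic 185.902 → longest is Paleoproterozoic (900 Myr).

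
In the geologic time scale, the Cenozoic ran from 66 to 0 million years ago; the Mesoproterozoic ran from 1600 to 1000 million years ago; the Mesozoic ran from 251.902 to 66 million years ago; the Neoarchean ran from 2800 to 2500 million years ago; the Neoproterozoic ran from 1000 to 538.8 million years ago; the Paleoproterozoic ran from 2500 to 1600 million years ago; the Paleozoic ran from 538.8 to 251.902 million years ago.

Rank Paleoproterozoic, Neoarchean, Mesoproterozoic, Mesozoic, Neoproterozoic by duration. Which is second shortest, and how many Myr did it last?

Neoarchean, 300 million years

Start − end for each: Paleoproterozoic 2500 − 1600 = 900; Neoarchean 2800 − 2500 = 300; Mesoproterozoic 1600 − 1000 = 600; Mesozoic 251.902 − 66 = 185.902; Neoproterozoic 1000 − 538.8 = 461.2.
Ranking these from shortest: Mesozoic < Neoarchean < Neoproterozoic < Mesoproterozoic < Paleoproterozoic.
Position 2 in that ranking is Neoarchean, which lasted 300 Myr.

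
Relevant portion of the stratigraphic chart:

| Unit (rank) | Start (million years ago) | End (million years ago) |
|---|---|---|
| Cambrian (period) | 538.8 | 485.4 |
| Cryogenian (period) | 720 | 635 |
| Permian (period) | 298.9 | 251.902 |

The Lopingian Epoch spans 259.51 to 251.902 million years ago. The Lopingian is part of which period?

Permian

The Lopingian (259.51–251.902 Ma) lies entirely within 298.9–251.902 Ma, the Permian Period.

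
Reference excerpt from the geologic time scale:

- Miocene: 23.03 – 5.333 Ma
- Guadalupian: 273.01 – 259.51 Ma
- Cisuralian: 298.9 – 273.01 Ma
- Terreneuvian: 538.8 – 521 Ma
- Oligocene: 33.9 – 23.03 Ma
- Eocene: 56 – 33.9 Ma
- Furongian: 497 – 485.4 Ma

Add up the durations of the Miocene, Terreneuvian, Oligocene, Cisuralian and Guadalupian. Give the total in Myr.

Duration is start − end for each: (23.03 − 5.333) + (538.8 − 521) + (33.9 − 23.03) + (298.9 − 273.01) + (273.01 − 259.51).
That is 17.697 + 17.8 + 10.87 + 25.89 + 13.5, which totals 85.757 million years.

85.757 million years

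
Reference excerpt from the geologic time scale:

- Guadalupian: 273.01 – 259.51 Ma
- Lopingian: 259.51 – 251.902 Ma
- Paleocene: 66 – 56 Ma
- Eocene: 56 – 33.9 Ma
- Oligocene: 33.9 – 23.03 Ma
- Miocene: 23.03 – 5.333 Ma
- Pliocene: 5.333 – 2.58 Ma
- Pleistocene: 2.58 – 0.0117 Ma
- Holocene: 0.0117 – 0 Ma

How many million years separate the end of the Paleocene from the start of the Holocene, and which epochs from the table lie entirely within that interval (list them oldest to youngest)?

End of Paleocene = 56 Ma; start of Holocene = 0.0117 Ma.
Gap = 56 − 0.0117 = 55.9883 Myr.
Epochs wholly inside 56–0.0117 Ma: Eocene (56–33.9), Oligocene (33.9–23.03), Miocene (23.03–5.333), Pliocene (5.333–2.58), Pleistocene (2.58–0.0117).

55.9883 million years; Eocene, Oligocene, Miocene, Pliocene, Pleistocene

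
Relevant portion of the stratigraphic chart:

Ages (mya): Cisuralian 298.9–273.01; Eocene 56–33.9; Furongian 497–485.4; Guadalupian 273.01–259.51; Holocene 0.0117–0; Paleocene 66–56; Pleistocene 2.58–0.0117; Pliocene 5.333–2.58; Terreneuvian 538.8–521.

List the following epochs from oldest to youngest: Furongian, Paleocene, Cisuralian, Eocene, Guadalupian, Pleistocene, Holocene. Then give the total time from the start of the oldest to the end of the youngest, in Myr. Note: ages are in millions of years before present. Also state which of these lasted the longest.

Furongian, Cisuralian, Guadalupian, Paleocene, Eocene, Pleistocene, Holocene; total span 497 Myr; longest is Cisuralian

From the excerpt: Furongian 497–485.4; Paleocene 66–56; Cisuralian 298.9–273.01; Eocene 56–33.9; Guadalupian 273.01–259.51; Pleistocene 2.58–0.0117; Holocene 0.0117–0 (Ma).
Larger Ma is earlier, so the oldest is Furongian and the youngest is Holocene; oldest to youngest: Furongian, Cisuralian, Guadalupian, Paleocene, Eocene, Pleistocene, Holocene.
Oldest start 497 minus youngest end 0 gives 497 Myr overall.
Individual lengths (start − end): Cisuralian 25.89; Guadalupian 13.5; Paleocene 10; Furongian 11.6; Pleistocene 2.5683; Holocene 0.0117; Eocene 22.1. The largest is Cisuralian at 25.89 Myr.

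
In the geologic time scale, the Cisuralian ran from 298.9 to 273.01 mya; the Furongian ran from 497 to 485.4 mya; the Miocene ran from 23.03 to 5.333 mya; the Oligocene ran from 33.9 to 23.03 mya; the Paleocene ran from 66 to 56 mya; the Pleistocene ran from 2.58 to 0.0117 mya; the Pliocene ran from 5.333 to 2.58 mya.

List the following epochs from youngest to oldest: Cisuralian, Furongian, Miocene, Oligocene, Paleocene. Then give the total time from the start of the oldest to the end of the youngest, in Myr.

Start ages (Ma): Furongian 497, Cisuralian 298.9, Paleocene 66, Oligocene 33.9, Miocene 23.03.
Ordered youngest to oldest: Miocene, Oligocene, Paleocene, Cisuralian, Furongian.
Span = 497 − 5.333 = 491.667 Myr.

Miocene → Oligocene → Paleocene → Cisuralian → Furongian; total span 491.667 Myr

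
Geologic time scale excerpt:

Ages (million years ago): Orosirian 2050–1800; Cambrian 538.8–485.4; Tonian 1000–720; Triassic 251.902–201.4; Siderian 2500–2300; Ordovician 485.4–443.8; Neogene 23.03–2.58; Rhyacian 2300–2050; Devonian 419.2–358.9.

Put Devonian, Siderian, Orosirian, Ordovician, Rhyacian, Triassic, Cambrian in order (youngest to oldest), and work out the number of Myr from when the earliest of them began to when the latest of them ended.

Triassic → Devonian → Ordovician → Cambrian → Orosirian → Rhyacian → Siderian; total span 2298.6 Myr

From the excerpt: Devonian 419.2–358.9; Siderian 2500–2300; Orosirian 2050–1800; Ordovician 485.4–443.8; Rhyacian 2300–2050; Triassic 251.902–201.4; Cambrian 538.8–485.4 (Ma).
Larger Ma is earlier, so the oldest is Siderian and the youngest is Triassic; youngest to oldest: Triassic, Devonian, Ordovician, Cambrian, Orosirian, Rhyacian, Siderian.
Oldest start 2500 minus youngest end 201.4 gives 2298.6 Myr overall.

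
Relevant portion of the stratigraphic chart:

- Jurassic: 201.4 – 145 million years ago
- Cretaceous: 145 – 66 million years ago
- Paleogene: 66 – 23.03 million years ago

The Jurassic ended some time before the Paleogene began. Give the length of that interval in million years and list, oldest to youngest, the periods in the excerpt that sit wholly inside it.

79 million years; Cretaceous

The Jurassic closes at 145 Ma and the Paleogene opens at 66 Ma, so the interval is 145 − 66 = 79 Myr.
A period fits inside if it starts at or after 145 Ma and ends at or before 66 Ma; oldest first that gives Cretaceous.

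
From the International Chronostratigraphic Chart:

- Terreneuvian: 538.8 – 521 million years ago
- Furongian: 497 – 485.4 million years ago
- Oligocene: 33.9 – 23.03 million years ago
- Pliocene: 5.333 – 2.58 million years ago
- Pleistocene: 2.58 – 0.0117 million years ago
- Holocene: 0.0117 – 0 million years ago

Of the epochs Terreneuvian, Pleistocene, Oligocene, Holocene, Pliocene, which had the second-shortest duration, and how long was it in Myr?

Start − end for each: Terreneuvian 538.8 − 521 = 17.8; Pleistocene 2.58 − 0.0117 = 2.5683; Oligocene 33.9 − 23.03 = 10.87; Holocene 0.0117 − 0 = 0.0117; Pliocene 5.333 − 2.58 = 2.753.
Ranking these from shortest: Holocene < Pleistocene < Pliocene < Oligocene < Terreneuvian.
Position 2 in that ranking is Pleistocene, which lasted 2.5683 Myr.

Pleistocene, 2.5683 million years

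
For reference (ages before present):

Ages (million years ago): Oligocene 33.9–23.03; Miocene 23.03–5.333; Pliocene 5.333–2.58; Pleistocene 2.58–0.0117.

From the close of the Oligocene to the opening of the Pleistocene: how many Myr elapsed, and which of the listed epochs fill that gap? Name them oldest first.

20.45 million years; Miocene, Pliocene

The Oligocene closes at 23.03 Ma and the Pleistocene opens at 2.58 Ma, so the interval is 23.03 − 2.58 = 20.45 Myr.
An epoch fits inside if it starts at or after 23.03 Ma and ends at or before 2.58 Ma; oldest first that gives Miocene, Pliocene.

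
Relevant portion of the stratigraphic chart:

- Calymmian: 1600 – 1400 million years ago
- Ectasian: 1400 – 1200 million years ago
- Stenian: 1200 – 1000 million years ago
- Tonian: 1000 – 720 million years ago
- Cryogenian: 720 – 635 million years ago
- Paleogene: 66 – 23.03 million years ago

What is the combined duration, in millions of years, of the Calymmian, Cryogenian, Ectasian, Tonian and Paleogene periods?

Duration is start − end for each: (1600 − 1400) + (720 − 635) + (1400 − 1200) + (1000 − 720) + (66 − 23.03).
That is 200 + 85 + 200 + 280 + 42.97, which totals 807.97 million years.

807.97 million years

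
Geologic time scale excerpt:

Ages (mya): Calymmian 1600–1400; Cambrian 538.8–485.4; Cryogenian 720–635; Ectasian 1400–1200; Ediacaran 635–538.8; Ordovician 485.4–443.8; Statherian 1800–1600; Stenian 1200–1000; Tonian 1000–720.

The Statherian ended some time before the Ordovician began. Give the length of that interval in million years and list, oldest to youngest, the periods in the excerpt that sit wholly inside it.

1114.6 million years; Calymmian, Ectasian, Stenian, Tonian, Cryogenian, Ediacaran, Cambrian

The Statherian closes at 1600 Ma and the Ordovician opens at 485.4 Ma, so the interval is 1600 − 485.4 = 1114.6 Myr.
A period fits inside if it starts at or after 1600 Ma and ends at or before 485.4 Ma; oldest first that gives Calymmian, Ectasian, Stenian, Tonian, Cryogenian, Ediacaran, Cambrian.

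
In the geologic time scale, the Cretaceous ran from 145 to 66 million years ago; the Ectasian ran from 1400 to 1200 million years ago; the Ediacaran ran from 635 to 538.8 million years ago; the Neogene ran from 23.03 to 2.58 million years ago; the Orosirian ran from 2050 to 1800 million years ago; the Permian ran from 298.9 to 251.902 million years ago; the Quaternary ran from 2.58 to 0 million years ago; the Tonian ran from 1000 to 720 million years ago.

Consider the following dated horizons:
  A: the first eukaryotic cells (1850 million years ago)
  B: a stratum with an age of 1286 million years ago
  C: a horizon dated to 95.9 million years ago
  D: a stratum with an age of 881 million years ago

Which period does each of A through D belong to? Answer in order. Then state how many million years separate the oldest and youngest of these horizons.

A — Orosirian; B — Ectasian; C — Cretaceous; D — Tonian; span 1754.1 million years

A: 1850 Ma lies in 2050–1800 Ma, so Orosirian.
B: 1286 Ma lies in 1400–1200 Ma, so Ectasian.
C: 95.9 Ma lies in 145–66 Ma, so Cretaceous.
D: 881 Ma lies in 1000–720 Ma, so Tonian.
Oldest = 1850 Ma, youngest = 95.9 Ma → span 1754.1 Myr.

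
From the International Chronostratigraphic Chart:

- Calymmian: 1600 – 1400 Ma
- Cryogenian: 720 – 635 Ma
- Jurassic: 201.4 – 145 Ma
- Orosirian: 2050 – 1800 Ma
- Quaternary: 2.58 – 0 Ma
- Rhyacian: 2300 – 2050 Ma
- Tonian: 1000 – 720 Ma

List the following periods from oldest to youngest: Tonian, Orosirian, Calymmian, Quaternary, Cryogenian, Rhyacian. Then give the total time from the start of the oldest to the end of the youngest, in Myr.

Start ages (Ma): Rhyacian 2300, Orosirian 2050, Calymmian 1600, Tonian 1000, Cryogenian 720, Quaternary 2.58.
Ordered oldest to youngest: Rhyacian, Orosirian, Calymmian, Tonian, Cryogenian, Quaternary.
Span = 2300 − 0 = 2300 Myr.

Rhyacian, Orosirian, Calymmian, Tonian, Cryogenian, Quaternary; total span 2300 Myr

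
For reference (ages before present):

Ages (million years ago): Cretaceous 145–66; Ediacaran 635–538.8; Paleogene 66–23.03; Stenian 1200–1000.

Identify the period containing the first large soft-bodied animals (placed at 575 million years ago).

575 Ma lies between 635 and 538.8 Ma, so it falls in the Ediacaran.

Ediacaran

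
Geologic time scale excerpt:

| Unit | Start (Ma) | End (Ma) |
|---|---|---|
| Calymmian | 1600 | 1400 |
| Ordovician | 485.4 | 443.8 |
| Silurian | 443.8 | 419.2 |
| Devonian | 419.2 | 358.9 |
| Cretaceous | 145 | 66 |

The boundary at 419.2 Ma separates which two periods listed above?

Silurian and Devonian

The Silurian ends at 419.2 Ma and the Devonian begins at 419.2 Ma, so they share that boundary.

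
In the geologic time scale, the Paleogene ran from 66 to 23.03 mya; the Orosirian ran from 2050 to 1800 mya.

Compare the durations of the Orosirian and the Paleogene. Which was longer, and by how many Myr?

Orosirian, by 207.03 million years

Orosirian: 2050 − 1800 = 250 Myr.
Paleogene: 66 − 23.03 = 42.97 Myr.
Difference: 250 − 42.97 = 207.03 Myr, so the Orosirian was longer.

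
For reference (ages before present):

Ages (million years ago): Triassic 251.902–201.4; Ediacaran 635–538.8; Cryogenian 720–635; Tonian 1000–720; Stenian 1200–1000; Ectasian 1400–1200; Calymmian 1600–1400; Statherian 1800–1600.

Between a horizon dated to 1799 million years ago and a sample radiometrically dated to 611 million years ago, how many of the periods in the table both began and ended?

1799 Ma sits inside the Statherian (1800–1600) and 611 Ma inside the Ediacaran (635–538.8); neither of those is wholly between the two dates.
The listed periods lying completely between them are Calymmian, Ectasian, Stenian, Tonian, Cryogenian — 5 in all.

5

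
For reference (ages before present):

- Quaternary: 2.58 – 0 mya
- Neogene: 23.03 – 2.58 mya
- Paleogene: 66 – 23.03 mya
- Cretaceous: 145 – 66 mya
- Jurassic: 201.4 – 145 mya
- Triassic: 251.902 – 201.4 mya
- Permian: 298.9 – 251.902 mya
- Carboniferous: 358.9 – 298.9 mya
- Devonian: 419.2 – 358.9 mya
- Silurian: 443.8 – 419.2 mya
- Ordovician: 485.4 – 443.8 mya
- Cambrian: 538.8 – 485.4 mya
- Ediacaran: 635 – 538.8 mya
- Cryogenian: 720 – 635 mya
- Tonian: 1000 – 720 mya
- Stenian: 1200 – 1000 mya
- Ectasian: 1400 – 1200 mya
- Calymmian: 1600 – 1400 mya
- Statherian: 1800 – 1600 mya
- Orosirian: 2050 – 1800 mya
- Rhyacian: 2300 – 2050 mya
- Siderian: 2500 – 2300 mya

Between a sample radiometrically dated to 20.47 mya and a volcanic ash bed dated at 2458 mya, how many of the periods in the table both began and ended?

The older date is 2458 Ma and the younger is 20.47 Ma.
Periods with start < 2458 and end > 20.47 Ma: Rhyacian (2300–2050), Orosirian (2050–1800), Statherian (1800–1600), Calymmian (1600–1400), Ectasian (1400–1200), Stenian (1200–1000), Tonian (1000–720), Cryogenian (720–635), Ediacaran (635–538.8), Cambrian (538.8–485.4), Ordovician (485.4–443.8), Silurian (443.8–419.2), Devonian (419.2–358.9), Carboniferous (358.9–298.9), Permian (298.9–251.902), Triassic (251.902–201.4), Jurassic (201.4–145), Cretaceous (145–66), Paleogene (66–23.03).
That is 19 complete periods.

19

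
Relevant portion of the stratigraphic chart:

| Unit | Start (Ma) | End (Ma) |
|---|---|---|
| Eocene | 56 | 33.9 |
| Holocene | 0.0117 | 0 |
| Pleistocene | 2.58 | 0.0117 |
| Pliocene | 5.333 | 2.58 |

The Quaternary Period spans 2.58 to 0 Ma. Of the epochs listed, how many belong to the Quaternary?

2

Epochs inside 2.58–0 Ma: Pleistocene, Holocene — 2 in total.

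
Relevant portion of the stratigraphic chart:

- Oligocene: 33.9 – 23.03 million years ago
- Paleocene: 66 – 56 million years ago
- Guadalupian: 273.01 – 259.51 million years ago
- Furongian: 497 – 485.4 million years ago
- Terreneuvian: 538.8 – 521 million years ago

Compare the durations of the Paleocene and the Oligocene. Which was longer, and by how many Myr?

Paleocene: 66 − 56 = 10 Myr.
Oligocene: 33.9 − 23.03 = 10.87 Myr.
Difference: 10.87 − 10 = 0.87 Myr, so the Oligocene was longer.

Oligocene, by 0.87 million years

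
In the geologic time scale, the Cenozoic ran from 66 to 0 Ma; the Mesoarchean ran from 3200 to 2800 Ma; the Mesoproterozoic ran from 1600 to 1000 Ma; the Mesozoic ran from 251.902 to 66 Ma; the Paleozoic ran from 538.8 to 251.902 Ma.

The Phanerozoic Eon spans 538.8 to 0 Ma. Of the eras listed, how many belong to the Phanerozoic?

3

Eras inside 538.8–0 Ma: Paleozoic, Mesozoic, Cenozoic — 3 in total.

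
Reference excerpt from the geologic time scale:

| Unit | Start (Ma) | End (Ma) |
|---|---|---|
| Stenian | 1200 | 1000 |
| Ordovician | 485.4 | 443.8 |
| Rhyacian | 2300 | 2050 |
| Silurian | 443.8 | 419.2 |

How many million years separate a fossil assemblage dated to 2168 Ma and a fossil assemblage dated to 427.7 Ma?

2168 − 427.7 = 1740.3 million years.

1740.3 million years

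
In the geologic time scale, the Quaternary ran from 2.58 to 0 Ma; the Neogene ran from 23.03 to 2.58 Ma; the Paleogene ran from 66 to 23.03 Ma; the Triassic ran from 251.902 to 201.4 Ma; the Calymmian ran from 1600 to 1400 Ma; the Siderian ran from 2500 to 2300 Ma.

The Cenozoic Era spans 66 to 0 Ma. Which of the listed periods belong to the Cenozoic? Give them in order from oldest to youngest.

Periods with both bounds inside 66–0 Ma: Paleogene (66–23.03), Neogene (23.03–2.58), Quaternary (2.58–0).

Paleogene, Neogene, Quaternary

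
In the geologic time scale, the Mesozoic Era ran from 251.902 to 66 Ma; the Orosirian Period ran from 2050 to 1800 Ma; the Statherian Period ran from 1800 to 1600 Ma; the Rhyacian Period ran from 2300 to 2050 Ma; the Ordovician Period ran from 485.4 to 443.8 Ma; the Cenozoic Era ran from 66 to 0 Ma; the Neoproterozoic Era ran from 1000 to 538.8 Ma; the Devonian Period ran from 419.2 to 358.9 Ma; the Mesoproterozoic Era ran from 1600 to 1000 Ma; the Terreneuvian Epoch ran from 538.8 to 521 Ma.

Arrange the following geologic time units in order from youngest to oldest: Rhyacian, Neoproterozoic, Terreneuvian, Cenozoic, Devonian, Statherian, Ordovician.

Sorting by start age (ascending Ma, since larger Ma = older): Cenozoic start 66, Devonian start 419.2, Ordovician start 485.4, Terreneuvian start 538.8, Neoproterozoic start 1000, Statherian start 1800, Rhyacian start 2300.

Cenozoic, Devonian, Ordovician, Terreneuvian, Neoproterozoic, Statherian, Rhyacian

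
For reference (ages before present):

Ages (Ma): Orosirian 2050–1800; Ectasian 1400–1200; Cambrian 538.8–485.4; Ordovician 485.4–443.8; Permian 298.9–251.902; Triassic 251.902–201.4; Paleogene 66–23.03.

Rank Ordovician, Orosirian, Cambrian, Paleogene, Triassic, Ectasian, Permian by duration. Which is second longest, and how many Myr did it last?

Ectasian, 200 million years

Start − end for each: Ordovician 485.4 − 443.8 = 41.6; Orosirian 2050 − 1800 = 250; Cambrian 538.8 − 485.4 = 53.4; Paleogene 66 − 23.03 = 42.97; Triassic 251.902 − 201.4 = 50.502; Ectasian 1400 − 1200 = 200; Permian 298.9 − 251.902 = 46.998.
Ranking these from longest: Orosirian > Ectasian > Cambrian > Triassic > Permian > Paleogene > Ordovician.
Position 2 in that ranking is Ectasian, which lasted 200 Myr.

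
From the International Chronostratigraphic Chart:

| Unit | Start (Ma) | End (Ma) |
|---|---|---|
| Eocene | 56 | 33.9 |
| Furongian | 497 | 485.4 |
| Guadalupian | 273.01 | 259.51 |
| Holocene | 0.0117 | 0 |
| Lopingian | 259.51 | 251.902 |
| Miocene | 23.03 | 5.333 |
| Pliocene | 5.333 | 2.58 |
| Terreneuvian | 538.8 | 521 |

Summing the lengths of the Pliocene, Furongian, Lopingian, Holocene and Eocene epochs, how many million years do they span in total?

Each duration: Pliocene = 2.753; Furongian = 11.6; Lopingian = 7.608; Holocene = 0.0117; Eocene = 22.1.
Sum: 2.753 + 11.6 + 7.608 + 0.0117 + 22.1 = 44.0727 Myr.

44.0727 million years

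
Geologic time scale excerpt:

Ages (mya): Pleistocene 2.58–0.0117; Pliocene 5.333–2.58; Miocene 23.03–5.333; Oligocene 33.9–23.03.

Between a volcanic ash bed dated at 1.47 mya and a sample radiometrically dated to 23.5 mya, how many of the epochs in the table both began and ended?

The older date is 23.5 Ma and the younger is 1.47 Ma.
Epochs with start < 23.5 and end > 1.47 Ma: Miocene (23.03–5.333), Pliocene (5.333–2.58).
That is 2 complete epochs.

2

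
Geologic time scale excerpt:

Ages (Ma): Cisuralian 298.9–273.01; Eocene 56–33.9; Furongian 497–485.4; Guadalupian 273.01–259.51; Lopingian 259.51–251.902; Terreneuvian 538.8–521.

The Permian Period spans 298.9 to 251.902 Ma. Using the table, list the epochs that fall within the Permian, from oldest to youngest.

Epochs with both bounds inside 298.9–251.902 Ma: Cisuralian (298.9–273.01), Guadalupian (273.01–259.51), Lopingian (259.51–251.902).

Cisuralian, Guadalupian, Lopingian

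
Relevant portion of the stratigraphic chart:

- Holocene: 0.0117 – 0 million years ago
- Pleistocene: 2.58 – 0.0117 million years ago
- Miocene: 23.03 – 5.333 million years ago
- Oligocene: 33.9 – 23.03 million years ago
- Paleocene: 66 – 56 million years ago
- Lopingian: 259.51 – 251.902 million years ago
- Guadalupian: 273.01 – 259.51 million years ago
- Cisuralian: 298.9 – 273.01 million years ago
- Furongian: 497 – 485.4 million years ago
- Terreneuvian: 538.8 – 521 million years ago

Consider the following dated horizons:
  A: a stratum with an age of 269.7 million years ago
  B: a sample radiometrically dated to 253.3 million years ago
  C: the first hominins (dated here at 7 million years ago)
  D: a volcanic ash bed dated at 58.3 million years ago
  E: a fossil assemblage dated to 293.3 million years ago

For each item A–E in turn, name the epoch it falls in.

A — Guadalupian; B — Lopingian; C — Miocene; D — Paleocene; E — Cisuralian

A: 269.7 Ma lies in 273.01–259.51 Ma, so Guadalupian.
B: 253.3 Ma lies in 259.51–251.902 Ma, so Lopingian.
C: 7 Ma lies in 23.03–5.333 Ma, so Miocene.
D: 58.3 Ma lies in 66–56 Ma, so Paleocene.
E: 293.3 Ma lies in 298.9–273.01 Ma, so Cisuralian.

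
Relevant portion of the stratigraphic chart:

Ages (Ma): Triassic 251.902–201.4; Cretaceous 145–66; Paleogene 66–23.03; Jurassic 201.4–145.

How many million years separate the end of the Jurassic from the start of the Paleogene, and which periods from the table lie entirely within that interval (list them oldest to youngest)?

The Jurassic closes at 145 Ma and the Paleogene opens at 66 Ma, so the interval is 145 − 66 = 79 Myr.
A period fits inside if it starts at or after 145 Ma and ends at or before 66 Ma; oldest first that gives Cretaceous.

79 million years; Cretaceous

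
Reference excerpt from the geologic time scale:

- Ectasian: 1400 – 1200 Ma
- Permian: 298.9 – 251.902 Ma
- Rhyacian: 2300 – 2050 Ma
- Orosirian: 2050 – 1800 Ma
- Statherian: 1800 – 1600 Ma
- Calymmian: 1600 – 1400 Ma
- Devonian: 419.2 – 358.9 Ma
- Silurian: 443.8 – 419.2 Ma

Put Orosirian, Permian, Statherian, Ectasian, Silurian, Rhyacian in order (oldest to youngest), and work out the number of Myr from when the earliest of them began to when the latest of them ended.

From the excerpt: Orosirian 2050–1800; Permian 298.9–251.902; Statherian 1800–1600; Ectasian 1400–1200; Silurian 443.8–419.2; Rhyacian 2300–2050 (Ma).
Larger Ma is earlier, so the oldest is Rhyacian and the youngest is Permian; oldest to youngest: Rhyacian, Orosirian, Statherian, Ectasian, Silurian, Permian.
Oldest start 2300 minus youngest end 251.902 gives 2048.098 Myr overall.

Rhyacian, Orosirian, Statherian, Ectasian, Silurian, Permian; total span 2048.098 Myr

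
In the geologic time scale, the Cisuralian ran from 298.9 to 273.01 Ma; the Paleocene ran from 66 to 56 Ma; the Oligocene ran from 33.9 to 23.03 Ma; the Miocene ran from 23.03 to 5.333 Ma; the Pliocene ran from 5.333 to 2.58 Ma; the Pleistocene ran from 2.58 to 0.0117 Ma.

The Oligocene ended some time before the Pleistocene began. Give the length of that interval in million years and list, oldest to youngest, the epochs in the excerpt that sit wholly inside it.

20.45 million years; Miocene, Pliocene

End of Oligocene = 23.03 Ma; start of Pleistocene = 2.58 Ma.
Gap = 23.03 − 2.58 = 20.45 Myr.
Epochs wholly inside 23.03–2.58 Ma: Miocene (23.03–5.333), Pliocene (5.333–2.58).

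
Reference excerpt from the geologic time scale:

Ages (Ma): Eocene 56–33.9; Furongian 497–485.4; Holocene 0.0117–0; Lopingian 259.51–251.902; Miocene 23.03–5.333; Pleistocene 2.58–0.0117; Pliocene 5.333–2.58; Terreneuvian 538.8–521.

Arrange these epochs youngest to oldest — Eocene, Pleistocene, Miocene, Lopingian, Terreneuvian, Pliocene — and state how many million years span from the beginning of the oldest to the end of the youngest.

Pleistocene, Pliocene, Miocene, Eocene, Lopingian, Terreneuvian; total span 538.7883 Myr

Start ages (Ma): Terreneuvian 538.8, Lopingian 259.51, Eocene 56, Miocene 23.03, Pliocene 5.333, Pleistocene 2.58.
Ordered youngest to oldest: Pleistocene, Pliocene, Miocene, Eocene, Lopingian, Terreneuvian.
Span = 538.8 − 0.0117 = 538.7883 Myr.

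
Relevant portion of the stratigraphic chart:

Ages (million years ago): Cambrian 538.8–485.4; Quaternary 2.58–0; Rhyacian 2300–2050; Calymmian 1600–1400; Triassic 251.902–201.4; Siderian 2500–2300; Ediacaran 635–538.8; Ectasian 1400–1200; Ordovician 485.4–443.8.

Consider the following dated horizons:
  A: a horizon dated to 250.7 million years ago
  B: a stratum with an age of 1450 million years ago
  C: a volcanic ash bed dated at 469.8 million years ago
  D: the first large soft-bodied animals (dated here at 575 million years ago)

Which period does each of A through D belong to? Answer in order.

A — Triassic; B — Calymmian; C — Ordovician; D — Ediacaran

Match each age against the start–end ranges in the excerpt: A = 250.7 Ma → Triassic (251.902–201.4); B = 1450 Ma → Calymmian (1600–1400); C = 469.8 Ma → Ordovician (485.4–443.8); D = 575 Ma → Ediacaran (635–538.8).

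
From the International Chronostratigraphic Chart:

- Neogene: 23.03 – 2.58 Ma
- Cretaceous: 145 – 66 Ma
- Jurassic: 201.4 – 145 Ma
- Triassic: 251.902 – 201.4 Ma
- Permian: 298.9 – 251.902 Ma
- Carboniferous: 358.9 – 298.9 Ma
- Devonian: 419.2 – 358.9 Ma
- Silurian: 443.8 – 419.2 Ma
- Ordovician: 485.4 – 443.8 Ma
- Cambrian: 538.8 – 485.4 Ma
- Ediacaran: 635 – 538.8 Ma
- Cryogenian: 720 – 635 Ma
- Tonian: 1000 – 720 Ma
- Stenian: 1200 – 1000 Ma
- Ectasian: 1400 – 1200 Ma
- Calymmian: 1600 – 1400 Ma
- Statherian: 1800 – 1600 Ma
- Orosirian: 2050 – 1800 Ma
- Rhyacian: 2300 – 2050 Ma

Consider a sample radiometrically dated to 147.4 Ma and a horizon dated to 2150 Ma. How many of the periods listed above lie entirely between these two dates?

2150 Ma sits inside the Rhyacian (2300–2050) and 147.4 Ma inside the Jurassic (201.4–145); neither of those is wholly between the two dates.
The listed periods lying completely between them are Orosirian, Statherian, Calymmian, Ectasian, Stenian, Tonian, Cryogenian, Ediacaran, Cambrian, Ordovician, Silurian, Devonian, Carboniferous, Permian, Triassic — 15 in all.

15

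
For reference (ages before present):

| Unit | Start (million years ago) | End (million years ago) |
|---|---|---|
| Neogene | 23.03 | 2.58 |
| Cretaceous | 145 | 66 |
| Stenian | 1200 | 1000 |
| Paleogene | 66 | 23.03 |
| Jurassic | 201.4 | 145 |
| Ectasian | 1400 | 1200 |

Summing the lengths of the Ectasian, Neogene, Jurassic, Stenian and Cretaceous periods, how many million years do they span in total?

555.85 million years

Duration is start − end for each: (1400 − 1200) + (23.03 − 2.58) + (201.4 − 145) + (1200 − 1000) + (145 − 66).
That is 200 + 20.45 + 56.4 + 200 + 79, which totals 555.85 million years.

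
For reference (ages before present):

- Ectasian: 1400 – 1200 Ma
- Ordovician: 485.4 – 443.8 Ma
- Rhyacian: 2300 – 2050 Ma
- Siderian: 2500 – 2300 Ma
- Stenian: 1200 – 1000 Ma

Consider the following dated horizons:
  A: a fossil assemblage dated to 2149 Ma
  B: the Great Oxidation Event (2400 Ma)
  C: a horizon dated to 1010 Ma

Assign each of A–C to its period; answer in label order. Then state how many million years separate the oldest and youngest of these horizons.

Match each age against the start–end ranges in the excerpt: A = 2149 Ma → Rhyacian (2300–2050); B = 2400 Ma → Siderian (2500–2300); C = 1010 Ma → Stenian (1200–1000).
The largest age is 2400 Ma and the smallest is 1010 Ma; their difference is 1390 Myr.

A — Rhyacian; B — Siderian; C — Stenian; span 1390 million years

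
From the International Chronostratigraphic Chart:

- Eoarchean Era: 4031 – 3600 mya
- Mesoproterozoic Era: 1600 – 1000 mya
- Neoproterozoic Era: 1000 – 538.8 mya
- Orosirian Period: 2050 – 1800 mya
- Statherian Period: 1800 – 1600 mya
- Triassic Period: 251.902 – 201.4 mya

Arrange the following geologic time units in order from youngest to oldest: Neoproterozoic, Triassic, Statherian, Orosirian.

Triassic, Neoproterozoic, Statherian, Orosirian

Read off each span (Ma): Neoproterozoic 1000–538.8; Triassic 251.902–201.4; Statherian 1800–1600; Orosirian 2050–1800.
Larger Ma is older, so oldest→youngest is Orosirian, Statherian, Neoproterozoic, Triassic; reverse it for youngest→oldest.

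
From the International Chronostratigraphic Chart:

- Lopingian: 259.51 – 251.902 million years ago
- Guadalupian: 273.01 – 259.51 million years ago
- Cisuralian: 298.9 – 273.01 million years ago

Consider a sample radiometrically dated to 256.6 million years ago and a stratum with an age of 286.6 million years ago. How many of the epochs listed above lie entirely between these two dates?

286.6 Ma sits inside the Cisuralian (298.9–273.01) and 256.6 Ma inside the Lopingian (259.51–251.902); neither of those is wholly between the two dates.
The listed epochs lying completely between them are Guadalupian — 1 in all.

1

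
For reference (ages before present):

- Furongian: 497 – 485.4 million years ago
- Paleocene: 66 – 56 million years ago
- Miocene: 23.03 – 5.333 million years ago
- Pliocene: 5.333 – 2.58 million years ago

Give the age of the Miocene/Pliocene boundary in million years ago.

5.333 million years ago

The Miocene ends and the Pliocene begins at 5.333 million years ago.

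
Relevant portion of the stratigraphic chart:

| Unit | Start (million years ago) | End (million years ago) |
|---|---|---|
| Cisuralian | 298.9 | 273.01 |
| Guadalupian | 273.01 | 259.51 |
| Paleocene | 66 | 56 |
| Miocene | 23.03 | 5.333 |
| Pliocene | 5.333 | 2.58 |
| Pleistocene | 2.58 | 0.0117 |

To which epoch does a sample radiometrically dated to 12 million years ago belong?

Miocene

12 Ma lies between 23.03 and 5.333 Ma, so it falls in the Miocene.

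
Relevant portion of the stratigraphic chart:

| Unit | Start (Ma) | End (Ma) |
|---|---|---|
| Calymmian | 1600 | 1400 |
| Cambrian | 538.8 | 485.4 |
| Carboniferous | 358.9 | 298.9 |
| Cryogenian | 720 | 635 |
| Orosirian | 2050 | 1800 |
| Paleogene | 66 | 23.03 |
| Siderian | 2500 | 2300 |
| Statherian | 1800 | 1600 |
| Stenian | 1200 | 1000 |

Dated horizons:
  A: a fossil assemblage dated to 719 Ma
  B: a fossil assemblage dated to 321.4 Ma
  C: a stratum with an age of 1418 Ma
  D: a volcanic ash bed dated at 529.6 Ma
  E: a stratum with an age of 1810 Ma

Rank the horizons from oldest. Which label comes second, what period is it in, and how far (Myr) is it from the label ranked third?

Larger Ma means older, so oldest first: E 1810 > C 1418 > A 719 > D 529.6 > B 321.4.
Counting 2 along gives C (1418 Ma); the excerpt puts that inside the Calymmian, 1600–1400 Ma.
Next in line is A (719 Ma), and 1418 − 719 = 699 Myr.

C, in the Calymmian; 699 million years to A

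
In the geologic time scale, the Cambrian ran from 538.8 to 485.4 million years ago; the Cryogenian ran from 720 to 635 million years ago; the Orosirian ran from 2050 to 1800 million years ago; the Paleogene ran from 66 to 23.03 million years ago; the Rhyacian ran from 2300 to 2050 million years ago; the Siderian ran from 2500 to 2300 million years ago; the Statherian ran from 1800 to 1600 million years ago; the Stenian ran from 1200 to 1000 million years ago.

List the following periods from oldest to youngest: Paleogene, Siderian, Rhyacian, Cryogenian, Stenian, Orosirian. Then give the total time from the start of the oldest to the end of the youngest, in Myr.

Siderian, Rhyacian, Orosirian, Stenian, Cryogenian, Paleogene; total span 2476.97 Myr

Start ages (Ma): Siderian 2500, Rhyacian 2300, Orosirian 2050, Stenian 1200, Cryogenian 720, Paleogene 66.
Ordered oldest to youngest: Siderian, Rhyacian, Orosirian, Stenian, Cryogenian, Paleogene.
Span = 2500 − 23.03 = 2476.97 Myr.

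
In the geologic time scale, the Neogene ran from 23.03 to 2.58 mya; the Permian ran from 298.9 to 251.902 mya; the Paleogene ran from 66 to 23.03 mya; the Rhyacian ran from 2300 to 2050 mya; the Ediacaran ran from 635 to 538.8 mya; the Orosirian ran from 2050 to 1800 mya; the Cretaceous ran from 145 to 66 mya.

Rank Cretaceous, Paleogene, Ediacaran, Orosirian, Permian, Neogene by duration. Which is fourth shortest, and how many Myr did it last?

Cretaceous, 79 million years

Durations: Cretaceous 79; Paleogene 42.97; Ediacaran 96.2; Orosirian 250; Permian 46.998; Neogene 20.45 Myr.
Sorted shortest-first: Neogene (20.45), Paleogene (42.97), Permian (46.998), Cretaceous (79), Ediacaran (96.2), Orosirian (250).
The fourth shortest is Cretaceous at 79 Myr.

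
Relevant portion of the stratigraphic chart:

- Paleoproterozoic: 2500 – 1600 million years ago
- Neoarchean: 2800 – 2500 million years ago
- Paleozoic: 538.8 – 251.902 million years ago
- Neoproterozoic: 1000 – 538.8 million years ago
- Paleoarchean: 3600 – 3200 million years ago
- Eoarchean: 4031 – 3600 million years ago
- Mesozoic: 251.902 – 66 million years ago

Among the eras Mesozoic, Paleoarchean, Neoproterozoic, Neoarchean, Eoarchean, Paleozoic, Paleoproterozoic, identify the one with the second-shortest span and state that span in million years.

Paleozoic, 286.898 million years

Durations: Mesozoic 185.902; Paleoarchean 400; Neoproterozoic 461.2; Neoarchean 300; Eoarchean 431; Paleozoic 286.898; Paleoproterozoic 900 Myr.
Sorted shortest-first: Mesozoic (185.902), Paleozoic (286.898), Neoarchean (300), Paleoarchean (400), Eoarchean (431), Neoproterozoic (461.2), Paleoproterozoic (900).
The second shortest is Paleozoic at 286.898 Myr.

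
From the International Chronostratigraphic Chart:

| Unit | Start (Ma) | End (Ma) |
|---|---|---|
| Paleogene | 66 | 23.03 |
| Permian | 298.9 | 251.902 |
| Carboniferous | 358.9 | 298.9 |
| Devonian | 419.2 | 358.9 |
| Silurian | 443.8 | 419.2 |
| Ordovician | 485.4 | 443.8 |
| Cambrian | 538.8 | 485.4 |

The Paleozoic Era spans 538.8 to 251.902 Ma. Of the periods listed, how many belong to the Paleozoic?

Periods inside 538.8–251.902 Ma: Cambrian, Ordovician, Silurian, Devonian, Carboniferous, Permian — 6 in total.

6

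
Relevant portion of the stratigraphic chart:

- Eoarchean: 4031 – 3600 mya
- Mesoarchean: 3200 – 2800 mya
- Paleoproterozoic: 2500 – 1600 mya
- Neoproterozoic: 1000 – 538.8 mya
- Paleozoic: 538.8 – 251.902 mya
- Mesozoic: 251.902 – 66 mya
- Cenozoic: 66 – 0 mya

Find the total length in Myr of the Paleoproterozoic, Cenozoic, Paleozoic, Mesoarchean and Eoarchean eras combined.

Duration is start − end for each: (2500 − 1600) + (66 − 0) + (538.8 − 251.902) + (3200 − 2800) + (4031 − 3600).
That is 900 + 66 + 286.898 + 400 + 431, which totals 2083.898 million years.

2083.898 million years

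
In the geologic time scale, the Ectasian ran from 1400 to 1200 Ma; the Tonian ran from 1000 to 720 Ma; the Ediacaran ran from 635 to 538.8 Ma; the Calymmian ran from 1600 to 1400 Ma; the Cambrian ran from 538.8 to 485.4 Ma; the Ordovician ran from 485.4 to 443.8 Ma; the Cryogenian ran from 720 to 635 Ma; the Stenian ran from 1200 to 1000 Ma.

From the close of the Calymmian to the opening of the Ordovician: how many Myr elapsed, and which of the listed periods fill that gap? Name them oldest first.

The Calymmian closes at 1400 Ma and the Ordovician opens at 485.4 Ma, so the interval is 1400 − 485.4 = 914.6 Myr.
A period fits inside if it starts at or after 1400 Ma and ends at or before 485.4 Ma; oldest first that gives Ectasian, Stenian, Tonian, Cryogenian, Ediacaran, Cambrian.

914.6 million years; Ectasian, Stenian, Tonian, Cryogenian, Ediacaran, Cambrian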